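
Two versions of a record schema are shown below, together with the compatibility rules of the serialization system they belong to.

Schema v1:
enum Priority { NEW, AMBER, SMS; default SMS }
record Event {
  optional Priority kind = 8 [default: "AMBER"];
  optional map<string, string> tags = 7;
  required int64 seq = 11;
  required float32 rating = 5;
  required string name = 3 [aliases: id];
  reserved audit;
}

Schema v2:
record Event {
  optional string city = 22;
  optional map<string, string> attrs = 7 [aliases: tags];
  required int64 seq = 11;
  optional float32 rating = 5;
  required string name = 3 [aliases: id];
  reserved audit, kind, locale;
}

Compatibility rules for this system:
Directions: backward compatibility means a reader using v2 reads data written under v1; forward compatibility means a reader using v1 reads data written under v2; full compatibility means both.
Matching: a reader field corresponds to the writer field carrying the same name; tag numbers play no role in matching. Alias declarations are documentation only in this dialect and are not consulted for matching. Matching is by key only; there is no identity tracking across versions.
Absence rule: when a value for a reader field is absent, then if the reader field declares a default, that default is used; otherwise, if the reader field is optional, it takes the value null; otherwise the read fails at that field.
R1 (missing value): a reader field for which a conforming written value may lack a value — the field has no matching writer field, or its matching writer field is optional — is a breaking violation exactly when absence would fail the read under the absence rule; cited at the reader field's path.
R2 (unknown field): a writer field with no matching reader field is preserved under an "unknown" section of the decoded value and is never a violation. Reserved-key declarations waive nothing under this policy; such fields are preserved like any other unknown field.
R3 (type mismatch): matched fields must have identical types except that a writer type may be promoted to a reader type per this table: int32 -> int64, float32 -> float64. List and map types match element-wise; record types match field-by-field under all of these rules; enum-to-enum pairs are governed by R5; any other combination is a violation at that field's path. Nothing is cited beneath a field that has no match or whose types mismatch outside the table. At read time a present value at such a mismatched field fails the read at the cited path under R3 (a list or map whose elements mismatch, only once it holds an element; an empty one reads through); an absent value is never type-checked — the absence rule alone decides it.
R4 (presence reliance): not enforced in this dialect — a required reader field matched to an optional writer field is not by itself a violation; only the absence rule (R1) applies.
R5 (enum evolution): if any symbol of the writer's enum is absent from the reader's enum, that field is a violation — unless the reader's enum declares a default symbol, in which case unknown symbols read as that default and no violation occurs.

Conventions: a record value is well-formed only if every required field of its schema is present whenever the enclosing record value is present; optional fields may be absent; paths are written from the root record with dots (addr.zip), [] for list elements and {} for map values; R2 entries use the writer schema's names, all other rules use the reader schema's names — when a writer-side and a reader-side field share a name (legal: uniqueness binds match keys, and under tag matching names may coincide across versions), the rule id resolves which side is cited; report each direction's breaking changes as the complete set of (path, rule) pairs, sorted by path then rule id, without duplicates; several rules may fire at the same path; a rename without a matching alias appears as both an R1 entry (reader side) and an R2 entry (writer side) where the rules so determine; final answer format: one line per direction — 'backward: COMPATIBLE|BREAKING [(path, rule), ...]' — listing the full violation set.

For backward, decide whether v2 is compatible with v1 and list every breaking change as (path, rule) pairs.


backward: COMPATIBLE []

in Event below, arrows point writer -> reader
checking backward for Event: reader v2 against writer v1:
  city: no writer-side match
  attrs: no writer-side match
  seq: paired with writer seq (int64 -> int64; writer required)
  rating: paired with writer rating (float32 -> float32; writer required)
  name: paired with writer name (string -> string; writer required)
  kind (writer side), unknown to reader
  tags (writer side), unknown to reader
  => no violations; backward on Event: COMPATIBLE
the other Event changes do not affect what is asked:
  field rating in record Event: required changed to optional -> affects forward compatibility only, which is not asked
  removed field kind from record Event (its key "kind" joins the reserved list) -> triggers nothing under Event's printed rules — same verdict
  renamed field tags to attrs in record Event (alias tags declared on the renamed field) -> triggers nothing under Event's printed rules — same verdict
  added field city to record Event: optional string, tag 22 (in v2 it sits immediately before attrs) -> triggers nothing under Event's printed rules — same verdict


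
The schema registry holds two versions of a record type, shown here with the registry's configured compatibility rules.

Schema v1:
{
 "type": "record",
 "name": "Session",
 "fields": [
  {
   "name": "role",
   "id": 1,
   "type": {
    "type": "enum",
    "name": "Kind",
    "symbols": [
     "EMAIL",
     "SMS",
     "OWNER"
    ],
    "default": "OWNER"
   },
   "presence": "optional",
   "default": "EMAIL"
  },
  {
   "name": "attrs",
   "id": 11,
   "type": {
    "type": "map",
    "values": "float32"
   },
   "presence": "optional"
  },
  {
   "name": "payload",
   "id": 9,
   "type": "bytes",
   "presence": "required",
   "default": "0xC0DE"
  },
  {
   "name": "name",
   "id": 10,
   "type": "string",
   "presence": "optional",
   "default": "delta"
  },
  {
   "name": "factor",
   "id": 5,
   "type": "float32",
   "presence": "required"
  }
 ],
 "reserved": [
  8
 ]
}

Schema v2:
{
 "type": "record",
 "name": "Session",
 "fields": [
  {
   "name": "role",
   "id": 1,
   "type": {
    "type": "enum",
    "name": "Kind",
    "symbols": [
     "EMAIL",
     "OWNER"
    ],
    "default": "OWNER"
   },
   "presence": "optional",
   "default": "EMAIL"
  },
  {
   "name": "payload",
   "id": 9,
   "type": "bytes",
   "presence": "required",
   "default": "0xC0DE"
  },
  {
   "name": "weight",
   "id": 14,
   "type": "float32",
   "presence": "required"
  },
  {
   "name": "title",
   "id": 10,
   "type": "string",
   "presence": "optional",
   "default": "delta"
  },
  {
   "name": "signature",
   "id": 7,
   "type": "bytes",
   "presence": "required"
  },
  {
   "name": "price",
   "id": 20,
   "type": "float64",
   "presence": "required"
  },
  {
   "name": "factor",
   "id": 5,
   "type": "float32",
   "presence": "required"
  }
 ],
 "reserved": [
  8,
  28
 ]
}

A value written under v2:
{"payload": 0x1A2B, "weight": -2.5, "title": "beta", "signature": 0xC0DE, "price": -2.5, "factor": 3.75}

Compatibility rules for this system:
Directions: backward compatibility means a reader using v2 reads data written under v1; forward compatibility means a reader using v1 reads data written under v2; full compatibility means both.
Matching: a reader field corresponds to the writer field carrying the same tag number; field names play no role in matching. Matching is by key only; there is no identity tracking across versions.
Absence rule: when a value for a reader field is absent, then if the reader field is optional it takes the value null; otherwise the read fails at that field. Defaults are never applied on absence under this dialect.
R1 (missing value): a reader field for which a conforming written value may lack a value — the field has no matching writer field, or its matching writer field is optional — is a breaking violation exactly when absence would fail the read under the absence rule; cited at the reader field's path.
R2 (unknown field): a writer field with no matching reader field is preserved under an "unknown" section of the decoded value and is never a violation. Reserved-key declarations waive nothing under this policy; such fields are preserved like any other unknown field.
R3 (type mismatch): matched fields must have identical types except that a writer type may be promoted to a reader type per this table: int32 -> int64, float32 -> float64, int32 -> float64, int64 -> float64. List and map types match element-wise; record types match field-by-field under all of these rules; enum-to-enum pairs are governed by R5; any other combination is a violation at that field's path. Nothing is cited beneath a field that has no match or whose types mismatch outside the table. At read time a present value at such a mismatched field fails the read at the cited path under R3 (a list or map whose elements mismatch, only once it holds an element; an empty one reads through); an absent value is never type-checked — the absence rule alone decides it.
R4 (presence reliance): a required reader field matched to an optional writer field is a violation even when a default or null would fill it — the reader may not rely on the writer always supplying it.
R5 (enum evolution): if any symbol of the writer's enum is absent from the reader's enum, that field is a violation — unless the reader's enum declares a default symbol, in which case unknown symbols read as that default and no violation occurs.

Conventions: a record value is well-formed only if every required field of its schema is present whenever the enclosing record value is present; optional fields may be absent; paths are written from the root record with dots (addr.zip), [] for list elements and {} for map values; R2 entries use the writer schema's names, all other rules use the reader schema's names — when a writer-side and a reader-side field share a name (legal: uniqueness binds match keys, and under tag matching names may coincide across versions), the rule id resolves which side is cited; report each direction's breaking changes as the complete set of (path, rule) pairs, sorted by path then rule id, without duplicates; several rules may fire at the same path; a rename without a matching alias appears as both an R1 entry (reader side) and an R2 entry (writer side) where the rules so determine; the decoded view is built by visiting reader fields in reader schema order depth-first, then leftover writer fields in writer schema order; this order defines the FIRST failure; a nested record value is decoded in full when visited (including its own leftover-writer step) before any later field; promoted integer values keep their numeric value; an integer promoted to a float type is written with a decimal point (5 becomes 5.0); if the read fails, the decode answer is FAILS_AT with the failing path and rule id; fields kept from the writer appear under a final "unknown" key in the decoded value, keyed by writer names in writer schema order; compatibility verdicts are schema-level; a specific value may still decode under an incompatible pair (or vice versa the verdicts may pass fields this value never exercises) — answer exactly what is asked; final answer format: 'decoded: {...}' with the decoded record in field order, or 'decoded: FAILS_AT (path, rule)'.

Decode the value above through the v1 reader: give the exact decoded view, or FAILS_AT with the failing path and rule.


decoded: {"role": null, "attrs": null, "payload": 0x1A2B, "name": "beta", "factor": 3.75, "unknown": {"weight": -2.5, "signature": 0xC0DE, "price": -2.5}}

the writer's type comes first in each Session pair
decode walk for Session under reader schema v1:
  role := null (missing; optional => null)
  attrs := null (missing; optional => null)
  payload := 0x1A2B
  name := "beta" (from writer title)
  factor := 3.75
  writer weight: kept under "unknown"
  writer signature: kept under "unknown"
  writer price: kept under "unknown"
  => decoded: {"role": null, "attrs": null, "payload": 0x1A2B, "name": "beta", "factor": 3.75, "unknown": {"weight": -2.5, "signature": 0xC0DE, "price": -2.5}}
diffs on Session not affecting the asked answer:
  removed field attrs from record Session -> fires no rule on Session under this dialect and leaves the result unchanged
  enum Kind (field role in record Session): symbol SMS removed -> fires no rule on Session under this dialect and leaves the result unchanged
  renamed field name to title in record Session -> fires no rule on Session under this dialect and leaves the result unchanged


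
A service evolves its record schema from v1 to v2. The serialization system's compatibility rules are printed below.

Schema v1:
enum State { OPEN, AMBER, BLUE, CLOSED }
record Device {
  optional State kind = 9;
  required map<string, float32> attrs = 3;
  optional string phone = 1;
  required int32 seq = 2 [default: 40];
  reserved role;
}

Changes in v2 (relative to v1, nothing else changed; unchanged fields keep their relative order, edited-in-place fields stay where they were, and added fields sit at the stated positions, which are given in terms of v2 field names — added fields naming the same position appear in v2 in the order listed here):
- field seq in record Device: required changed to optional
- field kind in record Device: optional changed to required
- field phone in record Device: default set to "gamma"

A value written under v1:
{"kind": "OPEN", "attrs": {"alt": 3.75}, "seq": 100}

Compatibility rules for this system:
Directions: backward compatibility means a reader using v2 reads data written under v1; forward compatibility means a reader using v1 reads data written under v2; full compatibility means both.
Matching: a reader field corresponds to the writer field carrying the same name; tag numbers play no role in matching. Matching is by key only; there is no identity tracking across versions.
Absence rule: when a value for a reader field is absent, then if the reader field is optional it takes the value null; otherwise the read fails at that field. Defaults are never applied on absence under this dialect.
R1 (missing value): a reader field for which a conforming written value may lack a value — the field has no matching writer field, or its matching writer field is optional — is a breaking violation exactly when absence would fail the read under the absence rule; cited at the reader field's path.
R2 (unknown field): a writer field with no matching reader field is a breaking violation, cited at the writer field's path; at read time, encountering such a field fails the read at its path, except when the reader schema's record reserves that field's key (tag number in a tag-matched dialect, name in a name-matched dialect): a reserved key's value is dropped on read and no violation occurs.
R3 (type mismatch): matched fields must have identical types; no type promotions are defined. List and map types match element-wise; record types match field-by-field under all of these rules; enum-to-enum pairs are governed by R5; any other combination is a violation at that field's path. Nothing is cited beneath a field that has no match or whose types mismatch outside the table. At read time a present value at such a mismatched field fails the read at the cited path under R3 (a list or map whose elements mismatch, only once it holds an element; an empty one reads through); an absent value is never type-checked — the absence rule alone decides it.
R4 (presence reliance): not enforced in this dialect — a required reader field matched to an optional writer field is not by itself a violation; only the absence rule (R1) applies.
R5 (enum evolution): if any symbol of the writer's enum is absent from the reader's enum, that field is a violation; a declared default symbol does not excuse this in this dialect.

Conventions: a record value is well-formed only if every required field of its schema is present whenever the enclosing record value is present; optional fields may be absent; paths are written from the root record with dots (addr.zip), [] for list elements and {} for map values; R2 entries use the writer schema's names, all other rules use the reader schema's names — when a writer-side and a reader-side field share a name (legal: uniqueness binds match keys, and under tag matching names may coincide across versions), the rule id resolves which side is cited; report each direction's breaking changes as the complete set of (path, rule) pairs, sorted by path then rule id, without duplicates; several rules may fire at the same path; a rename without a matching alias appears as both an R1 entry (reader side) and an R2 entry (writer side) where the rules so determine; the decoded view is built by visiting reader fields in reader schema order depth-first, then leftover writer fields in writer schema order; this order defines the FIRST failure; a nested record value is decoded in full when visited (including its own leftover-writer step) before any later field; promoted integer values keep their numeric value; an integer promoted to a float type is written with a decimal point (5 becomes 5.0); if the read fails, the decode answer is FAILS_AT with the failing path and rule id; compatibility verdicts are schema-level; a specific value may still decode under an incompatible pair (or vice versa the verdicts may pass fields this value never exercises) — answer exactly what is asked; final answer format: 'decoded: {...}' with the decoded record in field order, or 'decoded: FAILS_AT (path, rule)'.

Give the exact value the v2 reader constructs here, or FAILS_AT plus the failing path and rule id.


decoded: {"kind": "OPEN", "attrs": {"alt": 3.75}, "phone": null, "seq": 100}

each type pair in Device: writer, then reader
decoding the Device value with the v2 reader:
  kind := "OPEN"
  attrs := {"alt": 3.75}
  phone := null (not supplied -> null)
  seq := 100
  => decoded: {"kind": "OPEN", "attrs": {"alt": 3.75}, "phone": null, "seq": 100}
remaining Device differences; none change what is asked:
  field seq in record Device: required changed to optional -> shifts the Device verdicts, not this decode
  field kind in record Device: optional changed to required -> shifts the Device verdicts, not this decode
  field phone in record Device: default set to "gamma" -> no rule fires on it and the decoded Device view is identical with or without it


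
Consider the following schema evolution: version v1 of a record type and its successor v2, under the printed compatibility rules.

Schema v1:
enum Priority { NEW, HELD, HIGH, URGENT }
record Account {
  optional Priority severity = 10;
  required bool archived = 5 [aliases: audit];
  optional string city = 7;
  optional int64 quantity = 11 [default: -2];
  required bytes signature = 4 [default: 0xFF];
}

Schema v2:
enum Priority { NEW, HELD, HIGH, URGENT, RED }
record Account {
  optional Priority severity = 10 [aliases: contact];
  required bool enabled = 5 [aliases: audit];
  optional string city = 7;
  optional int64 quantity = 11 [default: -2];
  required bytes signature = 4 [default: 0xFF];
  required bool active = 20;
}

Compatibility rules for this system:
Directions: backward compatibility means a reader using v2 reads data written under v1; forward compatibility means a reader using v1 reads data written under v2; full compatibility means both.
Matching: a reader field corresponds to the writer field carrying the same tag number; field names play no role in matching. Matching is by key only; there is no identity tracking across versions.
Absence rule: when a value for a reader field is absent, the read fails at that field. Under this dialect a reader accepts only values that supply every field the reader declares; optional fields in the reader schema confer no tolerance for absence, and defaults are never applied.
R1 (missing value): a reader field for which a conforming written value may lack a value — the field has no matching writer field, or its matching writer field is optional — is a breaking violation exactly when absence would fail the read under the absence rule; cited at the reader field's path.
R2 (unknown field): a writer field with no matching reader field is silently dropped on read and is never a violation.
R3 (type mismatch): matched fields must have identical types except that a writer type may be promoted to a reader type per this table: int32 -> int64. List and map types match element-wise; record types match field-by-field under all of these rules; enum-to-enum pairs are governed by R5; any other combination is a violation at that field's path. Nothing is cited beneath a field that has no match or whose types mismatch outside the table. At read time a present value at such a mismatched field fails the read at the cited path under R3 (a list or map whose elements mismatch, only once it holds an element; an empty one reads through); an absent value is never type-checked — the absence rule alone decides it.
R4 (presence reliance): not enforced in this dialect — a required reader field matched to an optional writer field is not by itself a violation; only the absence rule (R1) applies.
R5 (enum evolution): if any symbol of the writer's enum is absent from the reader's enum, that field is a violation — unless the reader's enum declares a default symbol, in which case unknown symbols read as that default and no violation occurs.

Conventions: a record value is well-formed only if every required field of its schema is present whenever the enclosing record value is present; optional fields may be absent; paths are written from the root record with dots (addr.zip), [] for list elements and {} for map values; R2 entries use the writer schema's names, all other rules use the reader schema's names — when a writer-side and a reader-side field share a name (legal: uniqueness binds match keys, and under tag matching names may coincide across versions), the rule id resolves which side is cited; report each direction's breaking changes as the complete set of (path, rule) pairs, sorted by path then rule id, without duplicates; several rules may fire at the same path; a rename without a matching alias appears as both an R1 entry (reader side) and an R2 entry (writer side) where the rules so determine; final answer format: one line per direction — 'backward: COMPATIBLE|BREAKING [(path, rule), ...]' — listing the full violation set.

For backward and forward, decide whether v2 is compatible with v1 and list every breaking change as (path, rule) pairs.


arrows below run writer -> reader for Account
checking backward for Account: reader v2 against writer v1:
  severity: Priority -> Priority, writer optional; from severity
  enabled: bool -> bool, writer required; from archived
  city: string -> string, writer optional; from city
  quantity: int64 -> int64, writer optional; from quantity
  signature: bytes -> bytes, writer required; from signature
  active: no writer match
  rule R1 violated at active
  rule R1 violated at city
  rule R1 violated at quantity
  rule R1 violated at severity
  => backward verdict for Account: BREAKING, 4 violation(s)
checking forward for Account: reader v1 against writer v2:
  severity: Priority -> Priority, writer optional; from severity
  archived: bool -> bool, writer required; from enabled
  city: string -> string, writer optional; from city
  quantity: int64 -> int64, writer optional; from quantity
  signature: bytes -> bytes, writer required; from signature
  leftover writer field: active
  rule R1 violated at city
  rule R1 violated at quantity
  rule R1 violated at severity
  rule R5 violated at severity
  => forward verdict for Account: BREAKING, 4 violation(s)

backward: BREAKING [(active, R1), (city, R1), (quantity, R1), (severity, R1)]; forward: BREAKING [(city, R1), (quantity, R1), (severity, R1), (severity, R5)]


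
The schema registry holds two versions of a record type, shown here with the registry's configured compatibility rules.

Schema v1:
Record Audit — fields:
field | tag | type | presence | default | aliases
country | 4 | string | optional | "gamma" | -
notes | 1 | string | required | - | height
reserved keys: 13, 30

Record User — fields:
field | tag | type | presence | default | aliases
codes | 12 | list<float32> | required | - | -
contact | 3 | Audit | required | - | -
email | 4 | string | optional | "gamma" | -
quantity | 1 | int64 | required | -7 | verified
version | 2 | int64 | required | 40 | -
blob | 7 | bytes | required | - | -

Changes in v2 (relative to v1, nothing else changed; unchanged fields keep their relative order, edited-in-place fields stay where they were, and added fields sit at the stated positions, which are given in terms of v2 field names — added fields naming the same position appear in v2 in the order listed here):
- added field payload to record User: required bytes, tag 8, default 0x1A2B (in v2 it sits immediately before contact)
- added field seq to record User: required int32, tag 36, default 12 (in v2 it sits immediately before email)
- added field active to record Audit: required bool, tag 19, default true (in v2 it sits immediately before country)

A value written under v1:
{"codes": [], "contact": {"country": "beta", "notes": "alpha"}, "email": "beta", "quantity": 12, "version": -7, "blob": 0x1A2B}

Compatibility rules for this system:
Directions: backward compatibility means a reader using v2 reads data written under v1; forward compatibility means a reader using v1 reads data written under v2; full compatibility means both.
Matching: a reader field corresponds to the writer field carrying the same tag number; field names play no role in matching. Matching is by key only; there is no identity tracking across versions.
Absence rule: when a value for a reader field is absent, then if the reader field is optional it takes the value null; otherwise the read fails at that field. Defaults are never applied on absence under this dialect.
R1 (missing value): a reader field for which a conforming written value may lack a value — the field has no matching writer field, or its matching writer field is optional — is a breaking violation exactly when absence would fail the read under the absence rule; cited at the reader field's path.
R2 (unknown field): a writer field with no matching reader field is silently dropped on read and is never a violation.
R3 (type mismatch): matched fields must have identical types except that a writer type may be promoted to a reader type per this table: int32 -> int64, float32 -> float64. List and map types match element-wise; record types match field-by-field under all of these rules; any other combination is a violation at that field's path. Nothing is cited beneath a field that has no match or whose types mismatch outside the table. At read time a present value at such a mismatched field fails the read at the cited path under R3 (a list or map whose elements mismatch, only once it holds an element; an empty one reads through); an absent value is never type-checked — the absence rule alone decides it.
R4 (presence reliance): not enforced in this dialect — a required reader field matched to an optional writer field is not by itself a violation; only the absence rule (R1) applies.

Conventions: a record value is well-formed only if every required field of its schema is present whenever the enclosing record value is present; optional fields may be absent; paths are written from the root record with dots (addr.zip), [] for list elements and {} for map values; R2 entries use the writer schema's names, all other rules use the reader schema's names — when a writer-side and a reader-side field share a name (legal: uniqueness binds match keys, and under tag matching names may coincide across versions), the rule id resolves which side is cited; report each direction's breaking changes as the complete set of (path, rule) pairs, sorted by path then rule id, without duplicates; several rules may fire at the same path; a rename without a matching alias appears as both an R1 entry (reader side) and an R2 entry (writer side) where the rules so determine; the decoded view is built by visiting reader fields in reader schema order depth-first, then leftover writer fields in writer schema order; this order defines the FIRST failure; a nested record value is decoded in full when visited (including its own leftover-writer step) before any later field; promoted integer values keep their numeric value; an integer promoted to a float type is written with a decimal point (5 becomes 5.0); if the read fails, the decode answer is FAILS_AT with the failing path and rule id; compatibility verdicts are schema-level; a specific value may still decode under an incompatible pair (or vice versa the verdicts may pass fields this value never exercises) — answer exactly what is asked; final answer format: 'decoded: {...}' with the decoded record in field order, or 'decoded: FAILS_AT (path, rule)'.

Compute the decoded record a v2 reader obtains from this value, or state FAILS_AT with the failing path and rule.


decoded: FAILS_AT (payload, R1)

the writer's type comes first in each User pair
migrating the User value to v2:
  codes := []
  read fails at payload under R1 (no fill)
  => FAILS_AT (payload, R1)
diffs on User not affecting the asked answer:
  added field seq to record User: required int32, tag 36, default 12 (in v2 it sits immediately before email) -> schema-level compatibility only; this User value's decode is unchanged
  added field active to record Audit: required bool, tag 19, default true (in v2 it sits immediately before country) -> schema-level compatibility only; this User value's decode is unchanged


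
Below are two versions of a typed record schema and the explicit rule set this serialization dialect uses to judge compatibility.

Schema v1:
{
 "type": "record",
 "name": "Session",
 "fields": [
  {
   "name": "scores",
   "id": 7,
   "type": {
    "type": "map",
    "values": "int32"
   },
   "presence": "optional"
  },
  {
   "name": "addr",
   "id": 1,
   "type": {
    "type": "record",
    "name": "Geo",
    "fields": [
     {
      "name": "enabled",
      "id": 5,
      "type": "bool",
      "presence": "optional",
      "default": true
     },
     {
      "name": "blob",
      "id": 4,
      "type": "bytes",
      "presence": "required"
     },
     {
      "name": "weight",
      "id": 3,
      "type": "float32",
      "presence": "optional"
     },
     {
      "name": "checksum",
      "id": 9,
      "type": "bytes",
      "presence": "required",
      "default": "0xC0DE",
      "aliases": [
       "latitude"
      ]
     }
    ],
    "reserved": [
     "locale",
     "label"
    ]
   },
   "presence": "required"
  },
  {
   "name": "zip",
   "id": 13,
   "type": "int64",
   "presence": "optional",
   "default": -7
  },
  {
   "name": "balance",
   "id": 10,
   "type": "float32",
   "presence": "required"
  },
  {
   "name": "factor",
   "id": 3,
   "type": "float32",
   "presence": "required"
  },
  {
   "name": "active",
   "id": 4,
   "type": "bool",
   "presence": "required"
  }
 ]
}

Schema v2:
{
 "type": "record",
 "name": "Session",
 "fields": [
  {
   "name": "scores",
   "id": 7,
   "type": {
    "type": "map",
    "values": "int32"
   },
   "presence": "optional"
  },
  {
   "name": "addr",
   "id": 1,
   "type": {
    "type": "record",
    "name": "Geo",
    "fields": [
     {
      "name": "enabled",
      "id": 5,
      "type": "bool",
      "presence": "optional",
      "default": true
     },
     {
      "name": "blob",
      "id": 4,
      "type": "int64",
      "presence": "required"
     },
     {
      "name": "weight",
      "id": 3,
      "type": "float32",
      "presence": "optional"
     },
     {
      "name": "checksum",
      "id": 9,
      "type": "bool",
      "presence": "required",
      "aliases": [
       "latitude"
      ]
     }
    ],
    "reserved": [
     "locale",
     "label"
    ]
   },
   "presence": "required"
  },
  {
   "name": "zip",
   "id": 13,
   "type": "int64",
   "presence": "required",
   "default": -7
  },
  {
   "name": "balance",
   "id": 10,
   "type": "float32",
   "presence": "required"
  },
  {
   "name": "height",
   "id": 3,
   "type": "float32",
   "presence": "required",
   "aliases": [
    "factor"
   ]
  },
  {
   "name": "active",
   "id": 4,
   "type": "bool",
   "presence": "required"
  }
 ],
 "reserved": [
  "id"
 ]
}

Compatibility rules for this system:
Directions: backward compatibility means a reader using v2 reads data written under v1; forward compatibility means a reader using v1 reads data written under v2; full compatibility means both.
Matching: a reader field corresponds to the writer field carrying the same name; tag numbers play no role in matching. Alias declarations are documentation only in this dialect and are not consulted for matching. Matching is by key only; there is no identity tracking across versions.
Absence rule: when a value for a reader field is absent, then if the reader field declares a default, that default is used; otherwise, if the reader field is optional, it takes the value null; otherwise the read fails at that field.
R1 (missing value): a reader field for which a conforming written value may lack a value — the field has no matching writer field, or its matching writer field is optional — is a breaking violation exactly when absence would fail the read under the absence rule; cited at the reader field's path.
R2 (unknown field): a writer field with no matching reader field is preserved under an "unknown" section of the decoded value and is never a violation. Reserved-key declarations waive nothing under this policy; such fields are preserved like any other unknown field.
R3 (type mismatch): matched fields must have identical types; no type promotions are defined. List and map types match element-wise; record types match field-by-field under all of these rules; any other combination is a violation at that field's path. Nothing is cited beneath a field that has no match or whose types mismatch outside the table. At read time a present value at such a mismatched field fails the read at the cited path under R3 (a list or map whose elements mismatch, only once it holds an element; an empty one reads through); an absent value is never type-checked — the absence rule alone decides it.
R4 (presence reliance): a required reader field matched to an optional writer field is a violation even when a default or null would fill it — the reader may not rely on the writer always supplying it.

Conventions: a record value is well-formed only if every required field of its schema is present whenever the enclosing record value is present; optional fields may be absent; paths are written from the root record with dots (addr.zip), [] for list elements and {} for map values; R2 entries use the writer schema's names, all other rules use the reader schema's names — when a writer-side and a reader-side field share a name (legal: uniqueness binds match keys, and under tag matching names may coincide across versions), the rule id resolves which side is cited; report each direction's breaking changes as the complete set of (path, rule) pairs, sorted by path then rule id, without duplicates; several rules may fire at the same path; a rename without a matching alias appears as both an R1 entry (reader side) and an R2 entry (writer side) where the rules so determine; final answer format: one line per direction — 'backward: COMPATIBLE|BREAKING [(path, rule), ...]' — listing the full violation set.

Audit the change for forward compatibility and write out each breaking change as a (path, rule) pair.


arrows below run writer -> reader for Session
forward for Session (reader v1, writer v2):
  map<string, int32> -> map<string, int32>, writer optional: scores aligns to scores
  Geo -> Geo, writer required: addr aligns to addr
  int64 -> int64, writer required: zip aligns to zip
  float32 -> float32, writer required: balance aligns to balance
  factor: no writer match
  bool -> bool, writer required: active aligns to active
  writer field height has no reader counterpart
  bool -> bool, writer optional: addr.enabled aligns to addr.enabled
  int64 -> bytes, writer required: addr.blob aligns to addr.blob
  float32 -> float32, writer optional: addr.weight aligns to addr.weight
  bool -> bytes, writer required: addr.checksum aligns to addr.checksum
  rule R3 violated at addr.blob
  rule R3 violated at addr.checksum
  rule R1 violated at factor
  => 3 violation(s): forward is BREAKING for Session
ruling out the remaining Session differences:
  field zip in record Session: optional changed to required -> matters only for Session's backward compatibility — outside the asked direction

forward: BREAKING [(addr.blob, R3), (addr.checksum, R3), (factor, R1)]


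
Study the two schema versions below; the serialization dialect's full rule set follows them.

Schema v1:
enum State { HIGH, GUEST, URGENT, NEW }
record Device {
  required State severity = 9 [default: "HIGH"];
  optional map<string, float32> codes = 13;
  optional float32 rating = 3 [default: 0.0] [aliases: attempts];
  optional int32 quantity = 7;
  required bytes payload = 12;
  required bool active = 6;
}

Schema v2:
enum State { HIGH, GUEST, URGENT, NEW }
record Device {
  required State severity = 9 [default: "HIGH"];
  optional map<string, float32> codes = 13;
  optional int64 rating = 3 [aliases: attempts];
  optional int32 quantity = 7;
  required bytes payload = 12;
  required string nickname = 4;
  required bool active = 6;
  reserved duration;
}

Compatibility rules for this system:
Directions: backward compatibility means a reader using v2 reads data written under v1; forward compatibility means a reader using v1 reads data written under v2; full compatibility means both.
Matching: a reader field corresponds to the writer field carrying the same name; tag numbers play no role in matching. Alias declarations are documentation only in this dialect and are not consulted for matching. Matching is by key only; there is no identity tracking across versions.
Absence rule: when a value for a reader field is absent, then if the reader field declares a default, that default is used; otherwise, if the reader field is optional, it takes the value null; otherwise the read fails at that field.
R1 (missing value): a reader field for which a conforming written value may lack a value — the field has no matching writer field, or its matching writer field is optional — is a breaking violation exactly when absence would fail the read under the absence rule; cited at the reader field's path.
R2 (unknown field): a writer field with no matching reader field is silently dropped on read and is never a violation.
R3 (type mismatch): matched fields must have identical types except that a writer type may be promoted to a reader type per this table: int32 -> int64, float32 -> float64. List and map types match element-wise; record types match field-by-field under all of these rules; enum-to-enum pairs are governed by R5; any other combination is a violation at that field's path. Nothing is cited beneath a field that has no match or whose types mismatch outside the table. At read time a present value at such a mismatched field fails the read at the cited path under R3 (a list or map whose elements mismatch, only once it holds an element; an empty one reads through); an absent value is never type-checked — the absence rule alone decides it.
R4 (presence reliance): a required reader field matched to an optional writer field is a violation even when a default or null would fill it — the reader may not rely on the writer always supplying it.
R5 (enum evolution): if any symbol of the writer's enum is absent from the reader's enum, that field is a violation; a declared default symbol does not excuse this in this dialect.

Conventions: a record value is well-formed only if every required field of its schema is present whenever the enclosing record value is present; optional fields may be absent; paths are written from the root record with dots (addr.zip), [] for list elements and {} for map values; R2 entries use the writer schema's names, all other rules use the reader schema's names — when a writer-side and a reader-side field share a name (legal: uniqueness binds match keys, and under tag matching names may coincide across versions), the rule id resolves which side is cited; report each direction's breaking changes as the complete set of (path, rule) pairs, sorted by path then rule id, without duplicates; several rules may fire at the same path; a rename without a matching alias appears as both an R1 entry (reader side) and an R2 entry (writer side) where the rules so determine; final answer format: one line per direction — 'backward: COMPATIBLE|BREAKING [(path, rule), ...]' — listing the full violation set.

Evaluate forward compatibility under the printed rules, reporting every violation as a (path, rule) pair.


forward: BREAKING [(rating, R3)]

each type pair in Device: writer, then reader
forward pass over Device, reader schema v1, writer schema v2:
  writer required, State -> State: reader severity maps from writer severity
  writer optional, map<string, float32> -> map<string, float32>: reader codes maps from writer codes
  writer optional, int64 -> float32: reader rating maps from writer rating
  writer optional, int32 -> int32: reader quantity maps from writer quantity
  writer required, bytes -> bytes: reader payload maps from writer payload
  writer required, bool -> bool: reader active maps from writer active
  writer nickname: unknown to reader
  rule R3 violated at rating
  => 1 violation(s): forward is BREAKING for Device
checking off the Device differences that do not matter here:
  added field nickname to record Device: required string, tag 4 (in v2 it sits immediately before active) -> affects backward compatibility only, which is not asked
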